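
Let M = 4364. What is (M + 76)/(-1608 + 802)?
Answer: -2220/403 ≈ -5.5087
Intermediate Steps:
(M + 76)/(-1608 + 802) = (4364 + 76)/(-1608 + 802) = 4440/(-806) = 4440*(-1/806) = -2220/403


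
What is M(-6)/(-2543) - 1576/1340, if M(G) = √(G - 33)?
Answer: -394/335 - I*√39/2543 ≈ -1.1761 - 0.0024558*I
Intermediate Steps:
M(G) = √(-33 + G)
M(-6)/(-2543) - 1576/1340 = √(-33 - 6)/(-2543) - 1576/1340 = √(-39)*(-1/2543) - 1576*1/1340 = (I*√39)*(-1/2543) - 394/335 = -I*√39/2543 - 394/335 = -394/335 - I*√39/2543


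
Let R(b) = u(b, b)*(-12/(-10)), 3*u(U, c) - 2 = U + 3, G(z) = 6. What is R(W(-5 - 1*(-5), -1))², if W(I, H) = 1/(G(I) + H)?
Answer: 2704/625 ≈ 4.3264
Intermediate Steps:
u(U, c) = 5/3 + U/3 (u(U, c) = ⅔ + (U + 3)/3 = ⅔ + (3 + U)/3 = ⅔ + (1 + U/3) = 5/3 + U/3)
W(I, H) = 1/(6 + H)
R(b) = 2 + 2*b/5 (R(b) = (5/3 + b/3)*(-12/(-10)) = (5/3 + b/3)*(-12*(-⅒)) = (5/3 + b/3)*(6/5) = 2 + 2*b/5)
R(W(-5 - 1*(-5), -1))² = (2 + 2/(5*(6 - 1)))² = (2 + (⅖)/5)² = (2 + (⅖)*(⅕))² = (2 + 2/25)² = (52/25)² = 2704/625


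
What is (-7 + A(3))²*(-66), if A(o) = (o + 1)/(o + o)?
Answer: -7942/3 ≈ -2647.3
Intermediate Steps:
A(o) = (1 + o)/(2*o) (A(o) = (1 + o)/((2*o)) = (1 + o)*(1/(2*o)) = (1 + o)/(2*o))
(-7 + A(3))²*(-66) = (-7 + (½)*(1 + 3)/3)²*(-66) = (-7 + (½)*(⅓)*4)²*(-66) = (-7 + ⅔)²*(-66) = (-19/3)²*(-66) = (361/9)*(-66) = -7942/3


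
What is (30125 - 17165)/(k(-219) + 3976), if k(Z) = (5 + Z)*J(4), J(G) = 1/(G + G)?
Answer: 51840/15797 ≈ 3.2816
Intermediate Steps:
J(G) = 1/(2*G)
k(Z) = 5/8 + Z/8 (k(Z) = (5 + Z)*((½)/4) = (5 + Z)*((½)*(¼)) = (5 + Z)*(⅛) = 5/8 + Z/8)
(30125 - 17165)/(k(-219) + 3976) = (30125 - 17165)/((5/8 + (⅛)*(-219)) + 3976) = 12960/((5/8 - 219/8) + 3976) = 12960/(-107/4 + 3976) = 12960/(15797/4) = 12960*(4/15797) = 51840/15797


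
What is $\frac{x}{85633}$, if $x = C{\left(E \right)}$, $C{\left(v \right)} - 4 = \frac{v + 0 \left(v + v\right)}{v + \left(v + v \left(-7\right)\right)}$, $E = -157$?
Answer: $\frac{1}{22535} \approx 4.4375 \cdot 10^{-5}$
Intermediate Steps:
$C{\left(v \right)} = \frac{19}{5}$ ($C{\left(v \right)} = 4 + \frac{v + 0 \left(v + v\right)}{v + \left(v + v \left(-7\right)\right)} = 4 + \frac{v + 0 \cdot 2 v}{v + \left(v - 7 v\right)} = 4 + \frac{v + 0}{v - 6 v} = 4 + \frac{v}{\left(-5\right) v} = 4 + v \left(- \frac{1}{5 v}\right) = 4 - \frac{1}{5} = \frac{19}{5}$)
$x = \frac{19}{5} \approx 3.8$
$\frac{x}{85633} = \frac{19}{5 \cdot 85633} = \frac{19}{5} \cdot \frac{1}{85633} = \frac{1}{22535}$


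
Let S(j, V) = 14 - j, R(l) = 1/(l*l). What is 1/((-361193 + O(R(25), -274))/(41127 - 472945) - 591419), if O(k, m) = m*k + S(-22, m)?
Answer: -269886250/159615630365351 ≈ -1.6909e-6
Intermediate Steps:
R(l) = l**(-2)
O(k, m) = 36 + k*m (O(k, m) = m*k + (14 - 1*(-22)) = k*m + (14 + 22) = k*m + 36 = 36 + k*m)
1/((-361193 + O(R(25), -274))/(41127 - 472945) - 591419) = 1/((-361193 + (36 - 274/25**2))/(41127 - 472945) - 591419) = 1/((-361193 + (36 + (1/625)*(-274)))/(-431818) - 591419) = 1/((-361193 + (36 - 274/625))*(-1/431818) - 591419) = 1/((-361193 + 22226/625)*(-1/431818) - 591419) = 1/(-225723399/625*(-1/431818) - 591419) = 1/(225723399/269886250 - 591419) = 1/(-159615630365351/269886250) = -269886250/159615630365351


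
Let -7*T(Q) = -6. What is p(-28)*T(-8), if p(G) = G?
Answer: -24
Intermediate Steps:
T(Q) = 6/7 (T(Q) = -⅐*(-6) = 6/7)
p(-28)*T(-8) = -28*6/7 = -24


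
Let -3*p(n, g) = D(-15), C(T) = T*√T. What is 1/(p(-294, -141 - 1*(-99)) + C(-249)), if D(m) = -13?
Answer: 39/138944410 + 2241*I*√249/138944410 ≈ 2.8069e-7 + 0.00025451*I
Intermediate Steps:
C(T) = T^(3/2)
p(n, g) = 13/3 (p(n, g) = -⅓*(-13) = 13/3)
1/(p(-294, -141 - 1*(-99)) + C(-249)) = 1/(13/3 + (-249)^(3/2)) = 1/(13/3 - 249*I*√249)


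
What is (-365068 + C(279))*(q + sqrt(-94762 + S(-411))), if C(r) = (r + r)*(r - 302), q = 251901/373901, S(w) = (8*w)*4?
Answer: -95193891702/373901 - 377902*I*sqrt(107914) ≈ -2.546e+5 - 1.2414e+8*I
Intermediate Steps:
S(w) = 32*w
q = 251901/373901 (q = 251901*(1/373901) = 251901/373901 ≈ 0.67371)
C(r) = 2*r*(-302 + r) (C(r) = (2*r)*(-302 + r) = 2*r*(-302 + r))
(-365068 + C(279))*(q + sqrt(-94762 + S(-411))) = (-365068 + 2*279*(-302 + 279))*(251901/373901 + sqrt(-94762 + 32*(-411))) = (-365068 + 2*279*(-23))*(251901/373901 + sqrt(-94762 - 13152)) = (-365068 - 12834)*(251901/373901 + sqrt(-107914)) = -377902*(251901/373901 + I*sqrt(107914)) = -95193891702/373901 - 377902*I*sqrt(107914)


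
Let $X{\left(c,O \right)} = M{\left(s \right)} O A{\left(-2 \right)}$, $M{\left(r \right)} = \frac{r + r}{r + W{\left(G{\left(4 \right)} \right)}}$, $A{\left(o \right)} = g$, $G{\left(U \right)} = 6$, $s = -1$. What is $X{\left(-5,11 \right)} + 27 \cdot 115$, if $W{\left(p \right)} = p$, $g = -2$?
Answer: $\frac{15569}{5} \approx 3113.8$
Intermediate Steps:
$A{\left(o \right)} = -2$
$M{\left(r \right)} = \frac{2 r}{6 + r}$ ($M{\left(r \right)} = \frac{r + r}{r + 6} = \frac{2 r}{6 + r}$)
$X{\left(c,O \right)} = \frac{4 O}{5}$ ($X{\left(c,O \right)} = 2 \left(-1\right) \frac{1}{6 - 1} O \left(-2\right) = 2 \left(-1\right) \frac{1}{5} O \left(-2\right) = - \frac{2 O}{5} \left(-2\right) = \frac{4 O}{5}$)
$X{\left(-5,11 \right)} + 27 \cdot 115 = \frac{4}{5} \cdot 11 + 27 \cdot 115 = \frac{44}{5} + 3105 = \frac{15569}{5}$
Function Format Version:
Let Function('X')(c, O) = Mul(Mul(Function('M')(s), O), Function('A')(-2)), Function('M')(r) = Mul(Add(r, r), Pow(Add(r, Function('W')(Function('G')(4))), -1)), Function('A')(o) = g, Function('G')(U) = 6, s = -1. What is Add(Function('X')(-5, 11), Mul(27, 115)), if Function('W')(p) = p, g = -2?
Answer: Rational(15569, 5) ≈ 3113.8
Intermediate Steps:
Function('A')(o) = -2
Function('M')(r) = Mul(2, r, Pow(Add(6, r), -1)) (Function('M')(r) = Mul(Add(r, r), Pow(Add(r, 6), -1)) = Mul(Mul(2, r), Pow(Add(6, r), -1)) = Mul(2, r, Pow(Add(6, r), -1)))
Function('X')(c, O) = Mul(Rational(4, 5), O) (Function('X')(c, O) = Mul(Mul(Mul(2, -1, Pow(Add(6, -1), -1)), O), -2) = Mul(Mul(Mul(2, -1, Pow(5, -1)), O), -2) = Mul(Mul(Mul(2, -1, Rational(1, 5)), O), -2) = Mul(Mul(Rational(-2, 5), O), -2) = Mul(Rational(4, 5), O))
Add(Function('X')(-5, 11), Mul(27, 115)) = Add(Mul(Rational(4, 5), 11), Mul(27, 115)) = Add(Rational(44, 5), 3105) = Rational(15569, 5)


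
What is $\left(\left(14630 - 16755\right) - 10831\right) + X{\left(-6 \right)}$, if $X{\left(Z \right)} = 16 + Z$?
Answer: $-12946$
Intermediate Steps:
$\left(\left(14630 - 16755\right) - 10831\right) + X{\left(-6 \right)} = \left(\left(14630 - 16755\right) - 10831\right) + \left(16 - 6\right) = \left(-2125 - 10831\right) + 10 = -12956 + 10 = -12946$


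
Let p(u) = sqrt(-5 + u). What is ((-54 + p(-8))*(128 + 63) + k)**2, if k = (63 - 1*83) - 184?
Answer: 110154071 - 4017876*I*sqrt(13) ≈ 1.1015e+8 - 1.4487e+7*I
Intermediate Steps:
k = -204 (k = (63 - 83) - 184 = -20 - 184 = -204)
((-54 + p(-8))*(128 + 63) + k)**2 = ((-54 + sqrt(-5 - 8))*(128 + 63) - 204)**2 = ((-54 + sqrt(-13))*191 - 204)**2 = ((-54 + I*sqrt(13))*191 - 204)**2 = ((-10314 + 191*I*sqrt(13)) - 204)**2 = (-10518 + 191*I*sqrt(13))**2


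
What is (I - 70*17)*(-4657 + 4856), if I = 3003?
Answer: 360787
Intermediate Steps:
(I - 70*17)*(-4657 + 4856) = (3003 - 70*17)*(-4657 + 4856) = (3003 - 1190)*199 = 1813*199 = 360787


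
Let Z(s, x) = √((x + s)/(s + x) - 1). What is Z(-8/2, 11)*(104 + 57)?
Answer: 0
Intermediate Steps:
Z(s, x) = 0 (Z(s, x) = √((s + x)/(s + x) - 1) = √(1 - 1) = √0 = 0)
Z(-8/2, 11)*(104 + 57) = 0*(104 + 57) = 0*161 = 0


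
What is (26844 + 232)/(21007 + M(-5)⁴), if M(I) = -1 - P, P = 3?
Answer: 27076/21263 ≈ 1.2734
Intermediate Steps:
M(I) = -4 (M(I) = -1 - 1*3 = -1 - 3 = -4)
(26844 + 232)/(21007 + M(-5)⁴) = (26844 + 232)/(21007 + (-4)⁴) = 27076/(21007 + 256) = 27076/21263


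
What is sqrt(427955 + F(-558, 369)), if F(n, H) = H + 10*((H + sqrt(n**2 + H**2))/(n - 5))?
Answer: sqrt(135763352486 - 253350*sqrt(221))/563 ≈ 654.45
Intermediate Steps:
F(n, H) = H + 10*(H + sqrt(H**2 + n**2))/(-5 + n) (F(n, H) = H + 10*((H + sqrt(H**2 + n**2))/(-5 + n)) = H + 10*(H + sqrt(H**2 + n**2))/(-5 + n))
sqrt(427955 + F(-558, 369)) = sqrt(427955 + (5*369 + 10*sqrt(369**2 + (-558)**2) + 369*(-558))/(-5 - 558)) = sqrt(427955 + (1845 + 10*sqrt(136161 + 311364) - 205902)/(-563)) = sqrt(427955 - (1845 + 10*sqrt(447525) - 205902)/563) = sqrt(427955 - (1845 + 10*(45*sqrt(221)) - 205902)/563) = sqrt(427955 - (1845 + 450*sqrt(221) - 205902)/563) = sqrt(427955 - (-204057 + 450*sqrt(221))/563) = sqrt(427955 + (204057/563 - 450*sqrt(221)/563)) = sqrt(241142722/563 - 450*sqrt(221)/563)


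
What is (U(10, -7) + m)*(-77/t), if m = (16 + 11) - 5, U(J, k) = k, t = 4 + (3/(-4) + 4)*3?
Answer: -84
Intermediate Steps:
t = 55/4 (t = 4 + (3*(-1/4) + 4)*3 = 4 + (-3/4 + 4)*3 = 4 + (13/4)*3 = 4 + 39/4 = 55/4 ≈ 13.750)
m = 22 (m = 27 - 5 = 22)
(U(10, -7) + m)*(-77/t) = (-7 + 22)*(-77/55/4) = 15*(-77*4/55) = 15*(-28/5) = -84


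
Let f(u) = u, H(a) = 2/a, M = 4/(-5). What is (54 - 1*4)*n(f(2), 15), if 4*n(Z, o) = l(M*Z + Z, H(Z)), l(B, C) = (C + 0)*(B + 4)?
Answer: 55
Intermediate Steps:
M = -⅘ (M = 4*(-⅕) = -⅘ ≈ -0.80000)
l(B, C) = C*(4 + B)
n(Z, o) = (4 + Z/5)/(2*Z) (n(Z, o) = ((2/Z)*(4 + (-4*Z/5 + Z)))/4 = ((2/Z)*(4 + Z/5))/4 = (2*(4 + Z/5)/Z)/4 = (4 + Z/5)/(2*Z))
(54 - 1*4)*n(f(2), 15) = (54 - 1*4)*((⅒)*(20 + 2)/2) = (54 - 4)*((⅒)*(½)*22) = 50*(11/10) = 55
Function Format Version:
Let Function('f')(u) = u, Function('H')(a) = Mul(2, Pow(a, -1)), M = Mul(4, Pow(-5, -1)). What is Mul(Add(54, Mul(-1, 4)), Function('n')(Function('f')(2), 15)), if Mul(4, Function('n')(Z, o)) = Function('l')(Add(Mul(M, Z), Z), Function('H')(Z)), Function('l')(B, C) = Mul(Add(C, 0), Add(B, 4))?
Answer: 55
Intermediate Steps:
M = Rational(-4, 5) (M = Mul(4, Rational(-1, 5)) = Rational(-4, 5) ≈ -0.80000)
Function('l')(B, C) = Mul(C, Add(4, B))
Function('n')(Z, o) = Mul(Rational(1, 2), Pow(Z, -1), Add(4, Mul(Rational(1, 5), Z))) (Function('n')(Z, o) = Mul(Rational(1, 4), Mul(Mul(2, Pow(Z, -1)), Add(4, Add(Mul(Rational(-4, 5), Z), Z)))) = Mul(Rational(1, 4), Mul(Mul(2, Pow(Z, -1)), Add(4, Mul(Rational(1, 5), Z)))) = Mul(Rational(1, 4), Mul(2, Pow(Z, -1), Add(4, Mul(Rational(1, 5), Z)))) = Mul(Rational(1, 2), Pow(Z, -1), Add(4, Mul(Rational(1, 5), Z))))
Mul(Add(54, Mul(-1, 4)), Function('n')(Function('f')(2), 15)) = Mul(Add(54, Mul(-1, 4)), Mul(Rational(1, 10), Pow(2, -1), Add(20, 2))) = Mul(Add(54, -4), Mul(Rational(1, 10), Rational(1, 2), 22)) = Mul(50, Rational(11, 10)) = 55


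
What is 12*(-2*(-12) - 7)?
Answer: 204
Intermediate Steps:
12*(-2*(-12) - 7) = 12*(24 - 7) = 12*17 = 204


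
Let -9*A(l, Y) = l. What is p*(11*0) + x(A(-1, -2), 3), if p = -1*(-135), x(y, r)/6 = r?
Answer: 18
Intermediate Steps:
A(l, Y) = -l/9
x(y, r) = 6*r
p = 135
p*(11*0) + x(A(-1, -2), 3) = 135*(11*0) + 6*3 = 135*0 + 18 = 0 + 18 = 18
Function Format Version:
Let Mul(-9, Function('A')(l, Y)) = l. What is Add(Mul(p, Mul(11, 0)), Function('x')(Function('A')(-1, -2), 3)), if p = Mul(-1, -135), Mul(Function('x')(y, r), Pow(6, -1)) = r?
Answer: 18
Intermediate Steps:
Function('A')(l, Y) = Mul(Rational(-1, 9), l)
Function('x')(y, r) = Mul(6, r)
p = 135
Add(Mul(p, Mul(11, 0)), Function('x')(Function('A')(-1, -2), 3)) = Add(Mul(135, Mul(11, 0)), Mul(6, 3)) = Add(Mul(135, 0), 18) = Add(0, 18) = 18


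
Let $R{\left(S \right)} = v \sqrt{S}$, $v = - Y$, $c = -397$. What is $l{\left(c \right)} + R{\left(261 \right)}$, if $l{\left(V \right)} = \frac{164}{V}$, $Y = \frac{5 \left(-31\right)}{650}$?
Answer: $- \frac{164}{397} + \frac{93 \sqrt{29}}{130} \approx 3.4394$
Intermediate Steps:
$Y = - \frac{31}{130}$ ($Y = \left(-155\right) \frac{1}{650} = - \frac{31}{130} \approx -0.23846$)
$v = \frac{31}{130}$ ($v = \left(-1\right) \left(- \frac{31}{130}\right) = \frac{31}{130} \approx 0.23846$)
$R{\left(S \right)} = \frac{31 \sqrt{S}}{130}$
$l{\left(c \right)} + R{\left(261 \right)} = \frac{164}{-397} + \frac{31 \sqrt{261}}{130} = 164 \left(- \frac{1}{397}\right) + \frac{31 \cdot 3 \sqrt{29}}{130} = - \frac{164}{397} + \frac{93 \sqrt{29}}{130}$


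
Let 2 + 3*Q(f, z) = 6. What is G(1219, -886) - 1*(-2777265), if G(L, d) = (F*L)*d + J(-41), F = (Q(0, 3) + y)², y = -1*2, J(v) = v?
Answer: 20674880/9 ≈ 2.2972e+6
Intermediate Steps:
Q(f, z) = 4/3 (Q(f, z) = -⅔ + (⅓)*6 = -⅔ + 2 = 4/3)
y = -2
F = 4/9 (F = (4/3 - 2)² = (-⅔)² = 4/9 ≈ 0.44444)
G(L, d) = -41 + 4*L*d/9 (G(L, d) = (4*L/9)*d - 41 = 4*L*d/9 - 41 = -41 + 4*L*d/9)
G(1219, -886) - 1*(-2777265) = (-41 + (4/9)*1219*(-886)) - 1*(-2777265) = (-41 - 4320136/9) + 2777265 = -4320505/9 + 2777265 = 20674880/9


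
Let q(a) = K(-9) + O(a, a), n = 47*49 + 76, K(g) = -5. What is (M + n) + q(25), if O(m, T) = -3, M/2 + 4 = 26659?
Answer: 55681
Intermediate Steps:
M = 53310 (M = -8 + 2*26659 = -8 + 53318 = 53310)
n = 2379 (n = 2303 + 76 = 2379)
q(a) = -8 (q(a) = -5 - 3 = -8)
(M + n) + q(25) = (53310 + 2379) - 8 = 55689 - 8 = 55681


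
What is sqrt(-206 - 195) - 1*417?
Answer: -417 + I*sqrt(401) ≈ -417.0 + 20.025*I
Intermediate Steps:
sqrt(-206 - 195) - 1*417 = sqrt(-401) - 417 = I*sqrt(401) - 417 = -417 + I*sqrt(401)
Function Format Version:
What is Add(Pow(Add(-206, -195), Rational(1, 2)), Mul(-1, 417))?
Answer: Add(-417, Mul(I, Pow(401, Rational(1, 2)))) ≈ Add(-417.00, Mul(20.025, I))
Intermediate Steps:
Add(Pow(Add(-206, -195), Rational(1, 2)), Mul(-1, 417)) = Add(Pow(-401, Rational(1, 2)), -417) = Add(Mul(I, Pow(401, Rational(1, 2))), -417) = Add(-417, Mul(I, Pow(401, Rational(1, 2))))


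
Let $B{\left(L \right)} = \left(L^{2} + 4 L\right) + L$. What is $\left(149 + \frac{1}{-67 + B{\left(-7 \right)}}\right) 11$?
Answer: $\frac{86856}{53} \approx 1638.8$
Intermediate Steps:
$B{\left(L \right)} = L^{2} + 5 L$
$\left(149 + \frac{1}{-67 + B{\left(-7 \right)}}\right) 11 = \left(149 + \frac{1}{-67 - 7 \left(5 - 7\right)}\right) 11 = \left(149 + \frac{1}{-67 - -14}\right) 11 = \left(149 + \frac{1}{-67 + 14}\right) 11 = \left(149 + \frac{1}{-53}\right) 11 = \left(149 - \frac{1}{53}\right) 11 = \frac{7896}{53} \cdot 11 = \frac{86856}{53}$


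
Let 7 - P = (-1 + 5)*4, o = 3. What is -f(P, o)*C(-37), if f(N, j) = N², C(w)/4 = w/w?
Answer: -324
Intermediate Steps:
C(w) = 4 (C(w) = 4*(w/w) = 4*1 = 4)
P = -9 (P = 7 - (-1 + 5)*4 = 7 - 4*4 = 7 - 1*16 = 7 - 16 = -9)
-f(P, o)*C(-37) = -(-9)²*4 = -81*4 = -1*324 = -324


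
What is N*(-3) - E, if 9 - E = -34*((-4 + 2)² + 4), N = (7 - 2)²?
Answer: -356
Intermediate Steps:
N = 25 (N = 5² = 25)
E = 281 (E = 9 - (-34)*((-4 + 2)² + 4) = 9 - (-34)*((-2)² + 4) = 9 - (-34)*(4 + 4) = 9 - (-34)*8 = 9 - 1*(-272) = 9 + 272 = 281)
N*(-3) - E = 25*(-3) - 1*281 = -75 - 281 = -356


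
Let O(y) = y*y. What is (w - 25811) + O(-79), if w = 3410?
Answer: -16160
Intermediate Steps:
O(y) = y²
(w - 25811) + O(-79) = (3410 - 25811) + (-79)² = -22401 + 6241 = -16160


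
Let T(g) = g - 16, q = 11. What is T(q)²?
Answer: 25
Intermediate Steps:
T(g) = -16 + g
T(q)² = (-16 + 11)² = (-5)² = 25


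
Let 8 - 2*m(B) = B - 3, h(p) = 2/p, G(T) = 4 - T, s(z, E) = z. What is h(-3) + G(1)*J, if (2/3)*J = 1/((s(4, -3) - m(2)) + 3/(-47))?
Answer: -1375/159 ≈ -8.6478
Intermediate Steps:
m(B) = 11/2 - B/2 (m(B) = 4 - (B - 3)/2 = 4 - (-3 + B)/2 = 4 + (3/2 - B/2) = 11/2 - B/2)
J = -141/53 (J = 3/(2*((4 - (11/2 - ½*2)) + 3/(-47))) = 3/(2*((4 - (11/2 - 1)) + 3*(-1/47))) = 3/(2*((4 - 1*9/2) - 3/47)) = 3/(2*((4 - 9/2) - 3/47)) = 3/(2*(-½ - 3/47)) = 3/(2*(-53/94)) = (3/2)*(-94/53) = -141/53 ≈ -2.6604)
h(-3) + G(1)*J = 2/(-3) + (4 - 1*1)*(-141/53) = 2*(-⅓) + (4 - 1)*(-141/53) = -⅔ + 3*(-141/53) = -⅔ - 423/53 = -1375/159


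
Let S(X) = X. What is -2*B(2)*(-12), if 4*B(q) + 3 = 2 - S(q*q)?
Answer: -30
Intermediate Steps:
B(q) = -¼ - q²/4 (B(q) = -¾ + (2 - q*q)/4 = -¾ + (2 - q²)/4 = -¾ + (½ - q²/4) = -¼ - q²/4)
-2*B(2)*(-12) = -2*(-¼ - ¼*2²)*(-12) = -2*(-¼ - ¼*4)*(-12) = -2*(-¼ - 1)*(-12) = -2*(-5/4)*(-12) = (5/2)*(-12) = -30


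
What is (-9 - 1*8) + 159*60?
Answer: 9523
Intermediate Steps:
(-9 - 1*8) + 159*60 = (-9 - 8) + 9540 = -17 + 9540 = 9523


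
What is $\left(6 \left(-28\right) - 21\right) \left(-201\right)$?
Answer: $37989$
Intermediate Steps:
$\left(6 \left(-28\right) - 21\right) \left(-201\right) = \left(-168 - 21\right) \left(-201\right) = \left(-189\right) \left(-201\right) = 37989$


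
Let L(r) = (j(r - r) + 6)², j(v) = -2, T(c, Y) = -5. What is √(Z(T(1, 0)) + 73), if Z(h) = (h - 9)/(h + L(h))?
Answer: √8679/11 ≈ 8.4692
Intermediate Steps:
L(r) = 16 (L(r) = (-2 + 6)² = 4² = 16)
Z(h) = (-9 + h)/(16 + h) (Z(h) = (h - 9)/(h + 16) = (-9 + h)/(16 + h))
√(Z(T(1, 0)) + 73) = √((-9 - 5)/(16 - 5) + 73) = √(-14/11 + 73) = √(789/11) = √8679/11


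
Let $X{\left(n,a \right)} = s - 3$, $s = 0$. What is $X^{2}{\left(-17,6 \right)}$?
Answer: $9$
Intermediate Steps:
$X{\left(n,a \right)} = -3$ ($X{\left(n,a \right)} = 0 - 3 = -3$)
$X^{2}{\left(-17,6 \right)} = \left(-3\right)^{2} = 9$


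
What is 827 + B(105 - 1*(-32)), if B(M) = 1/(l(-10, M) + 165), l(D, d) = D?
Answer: 128186/155 ≈ 827.01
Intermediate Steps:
B(M) = 1/155 (B(M) = 1/(-10 + 165) = 1/155)
827 + B(105 - 1*(-32)) = 827 + 1/155 = 128186/155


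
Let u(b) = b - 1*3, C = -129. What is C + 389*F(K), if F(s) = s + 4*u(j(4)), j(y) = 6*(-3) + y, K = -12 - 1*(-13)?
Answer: -26192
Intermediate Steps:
K = 1 (K = -12 + 13 = 1)
j(y) = -18 + y
u(b) = -3 + b (u(b) = b - 3 = -3 + b)
F(s) = -68 + s (F(s) = s + 4*(-3 + (-18 + 4)) = s + 4*(-3 - 14) = s + 4*(-17) = s - 68 = -68 + s)
C + 389*F(K) = -129 + 389*(-68 + 1) = -129 + 389*(-67) = -129 - 26063 = -26192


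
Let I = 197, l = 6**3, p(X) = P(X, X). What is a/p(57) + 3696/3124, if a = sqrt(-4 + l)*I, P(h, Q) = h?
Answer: 84/71 + 394*sqrt(53)/57 ≈ 51.505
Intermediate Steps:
p(X) = X
l = 216
a = 394*sqrt(53) (a = sqrt(-4 + 216)*197 = sqrt(212)*197 = (2*sqrt(53))*197 = 394*sqrt(53) ≈ 2868.4)
a/p(57) + 3696/3124 = (394*sqrt(53))/57 + 3696/3124 = (394*sqrt(53))*(1/57) + 3696*(1/3124) = 394*sqrt(53)/57 + 84/71 = 84/71 + 394*sqrt(53)/57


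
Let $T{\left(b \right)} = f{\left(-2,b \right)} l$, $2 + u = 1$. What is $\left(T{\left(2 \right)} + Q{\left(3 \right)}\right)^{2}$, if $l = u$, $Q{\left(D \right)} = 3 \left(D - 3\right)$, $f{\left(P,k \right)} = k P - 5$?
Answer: $81$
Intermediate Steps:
$f{\left(P,k \right)} = -5 + P k$ ($f{\left(P,k \right)} = P k - 5 = -5 + P k$)
$Q{\left(D \right)} = -9 + 3 D$ ($Q{\left(D \right)} = 3 \left(-3 + D\right) = -9 + 3 D$)
$u = -1$ ($u = -2 + 1 = -1$)
$l = -1$
$T{\left(b \right)} = 5 + 2 b$ ($T{\left(b \right)} = \left(-5 - 2 b\right) \left(-1\right) = 5 + 2 b$)
$\left(T{\left(2 \right)} + Q{\left(3 \right)}\right)^{2} = \left(\left(5 + 2 \cdot 2\right) + \left(-9 + 3 \cdot 3\right)\right)^{2} = \left(\left(5 + 4\right) + \left(-9 + 9\right)\right)^{2} = \left(9 + 0\right)^{2} = 9^{2} = 81$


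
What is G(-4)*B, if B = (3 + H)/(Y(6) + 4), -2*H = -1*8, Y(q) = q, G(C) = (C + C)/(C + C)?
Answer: 7/10 ≈ 0.70000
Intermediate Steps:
G(C) = 1 (G(C) = (2*C)/((2*C)) = (2*C)*(1/(2*C)) = 1)
H = 4 (H = -(-1)*8/2 = -½*(-8) = 4)
B = 7/10 (B = (3 + 4)/(6 + 4) = 7/10 ≈ 0.70000)
G(-4)*B = 1*(7/10) = 7/10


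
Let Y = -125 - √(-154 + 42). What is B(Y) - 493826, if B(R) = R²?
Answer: -478313 + 1000*I*√7 ≈ -4.7831e+5 + 2645.8*I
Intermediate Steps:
Y = -125 - 4*I*√7 (Y = -125 - √(-112) = -125 - 4*I*√7 ≈ -125.0 - 10.583*I)
B(Y) - 493826 = (-125 - 4*I*√7)² - 493826 = -493826 + (-125 - 4*I*√7)²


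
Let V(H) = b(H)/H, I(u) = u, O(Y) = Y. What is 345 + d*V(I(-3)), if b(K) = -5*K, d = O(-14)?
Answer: 415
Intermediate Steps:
d = -14
V(H) = -5 (V(H) = (-5*H)/H = -5)
345 + d*V(I(-3)) = 345 - 14*(-5) = 345 + 70 = 415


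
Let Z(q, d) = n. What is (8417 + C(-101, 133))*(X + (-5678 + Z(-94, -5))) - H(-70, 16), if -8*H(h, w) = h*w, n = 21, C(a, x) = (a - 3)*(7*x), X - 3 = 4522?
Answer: 100076584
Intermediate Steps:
X = 4525 (X = 3 + 4522 = 4525)
C(a, x) = 7*x*(-3 + a) (C(a, x) = (-3 + a)*(7*x) = 7*x*(-3 + a))
Z(q, d) = 21
H(h, w) = -h*w/8
(8417 + C(-101, 133))*(X + (-5678 + Z(-94, -5))) - H(-70, 16) = (8417 + 7*133*(-3 - 101))*(4525 + (-5678 + 21)) - (-1)*(-70)*16/8 = (8417 + 7*133*(-104))*(4525 - 5657) - 1*140 = (8417 - 96824)*(-1132) - 140 = -88407*(-1132) - 140 = 100076724 - 140 = 100076584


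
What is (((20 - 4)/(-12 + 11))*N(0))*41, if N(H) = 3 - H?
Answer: -1968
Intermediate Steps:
(((20 - 4)/(-12 + 11))*N(0))*41 = (((20 - 4)/(-12 + 11))*(3 - 1*0))*41 = ((16/(-1))*(3 + 0))*41 = ((16*(-1))*3)*41 = -16*3*41 = -48*41 = -1968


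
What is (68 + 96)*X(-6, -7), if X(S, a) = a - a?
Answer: 0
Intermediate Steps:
X(S, a) = 0
(68 + 96)*X(-6, -7) = (68 + 96)*0 = 164*0 = 0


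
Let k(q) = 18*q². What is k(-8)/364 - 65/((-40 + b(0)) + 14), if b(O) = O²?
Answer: 1031/182 ≈ 5.6648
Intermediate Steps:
k(-8)/364 - 65/((-40 + b(0)) + 14) = (18*(-8)²)/364 - 65/((-40 + 0²) + 14) = (18*64)*(1/364) - 65/((-40 + 0) + 14) = 1152*(1/364) - 65/(-40 + 14) = 288/91 - 65/(-26) = 288/91 - 65*(-1/26) = 288/91 + 5/2 = 1031/182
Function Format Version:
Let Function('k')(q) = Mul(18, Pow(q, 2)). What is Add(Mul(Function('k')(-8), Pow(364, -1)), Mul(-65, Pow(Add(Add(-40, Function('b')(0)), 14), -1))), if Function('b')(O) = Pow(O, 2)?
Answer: Rational(1031, 182) ≈ 5.6648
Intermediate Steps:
Add(Mul(Function('k')(-8), Pow(364, -1)), Mul(-65, Pow(Add(Add(-40, Function('b')(0)), 14), -1))) = Add(Mul(Mul(18, Pow(-8, 2)), Pow(364, -1)), Mul(-65, Pow(Add(Add(-40, Pow(0, 2)), 14), -1))) = Add(Mul(Mul(18, 64), Rational(1, 364)), Mul(-65, Pow(Add(Add(-40, 0), 14), -1))) = Add(Mul(1152, Rational(1, 364)), Mul(-65, Pow(Add(-40, 14), -1))) = Add(Rational(288, 91), Mul(-65, Pow(-26, -1))) = Add(Rational(288, 91), Mul(-65, Rational(-1, 26))) = Add(Rational(288, 91), Rational(5, 2)) = Rational(1031, 182)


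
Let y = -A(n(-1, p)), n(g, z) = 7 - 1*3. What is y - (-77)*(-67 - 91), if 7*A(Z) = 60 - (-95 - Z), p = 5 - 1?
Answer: -85321/7 ≈ -12189.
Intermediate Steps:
p = 4
n(g, z) = 4 (n(g, z) = 7 - 3 = 4)
A(Z) = 155/7 + Z/7 (A(Z) = (60 - (-95 - Z))/7 = (60 + (95 + Z))/7 = (155 + Z)/7 = 155/7 + Z/7)
y = -159/7 (y = -(155/7 + (⅐)*4) = -(155/7 + 4/7) = -1*159/7 = -159/7 ≈ -22.714)
y - (-77)*(-67 - 91) = -159/7 - (-77)*(-67 - 91) = -159/7 - (-77)*(-158) = -159/7 - 1*12166 = -159/7 - 12166 = -85321/7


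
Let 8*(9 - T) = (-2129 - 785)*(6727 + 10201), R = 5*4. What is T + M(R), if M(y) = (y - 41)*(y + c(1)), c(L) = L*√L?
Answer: 6165592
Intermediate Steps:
R = 20
c(L) = L^(3/2)
M(y) = (1 + y)*(-41 + y) (M(y) = (y - 41)*(y + 1^(3/2)) = (-41 + y)*(y + 1) = (-41 + y)*(1 + y) = (1 + y)*(-41 + y))
T = 6166033 (T = 9 - (-2129 - 785)*(6727 + 10201)/8 = 9 - (-1457)*16928/4 = 9 - ⅛*(-49328192) = 9 + 6166024 = 6166033)
T + M(R) = 6166033 + (-41 + 20² - 40*20) = 6166033 + (-41 + 400 - 800) = 6166033 - 441 = 6165592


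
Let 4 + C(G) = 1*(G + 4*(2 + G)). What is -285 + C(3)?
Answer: -266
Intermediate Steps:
C(G) = 4 + 5*G (C(G) = -4 + 1*(G + 4*(2 + G)) = -4 + 1*(G + (8 + 4*G)) = -4 + 1*(8 + 5*G) = -4 + (8 + 5*G) = 4 + 5*G)
-285 + C(3) = -285 + (4 + 5*3) = -285 + (4 + 15) = -285 + 19 = -266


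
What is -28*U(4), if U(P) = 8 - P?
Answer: -112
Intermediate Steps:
-28*U(4) = -28*(8 - 1*4) = -28*(8 - 4) = -28*4 = -112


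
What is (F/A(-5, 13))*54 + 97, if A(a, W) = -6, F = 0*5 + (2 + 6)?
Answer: 25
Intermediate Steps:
F = 8 (F = 0 + 8 = 8)
(F/A(-5, 13))*54 + 97 = (8/(-6))*54 + 97 = (8*(-⅙))*54 + 97 = -4/3*54 + 97 = -72 + 97 = 25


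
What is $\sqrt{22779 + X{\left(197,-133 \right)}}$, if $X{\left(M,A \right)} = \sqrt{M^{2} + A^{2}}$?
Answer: $\sqrt{22779 + \sqrt{56498}} \approx 151.71$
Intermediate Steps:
$X{\left(M,A \right)} = \sqrt{A^{2} + M^{2}}$
$\sqrt{22779 + X{\left(197,-133 \right)}} = \sqrt{22779 + \sqrt{\left(-133\right)^{2} + 197^{2}}} = \sqrt{22779 + \sqrt{17689 + 38809}} = \sqrt{22779 + \sqrt{56498}}$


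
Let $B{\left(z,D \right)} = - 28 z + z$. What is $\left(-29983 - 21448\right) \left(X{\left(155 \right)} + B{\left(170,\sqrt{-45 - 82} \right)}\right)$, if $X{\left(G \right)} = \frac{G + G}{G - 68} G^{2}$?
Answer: $- \frac{362507289020}{87} \approx -4.1668 \cdot 10^{9}$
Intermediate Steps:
$X{\left(G \right)} = \frac{2 G^{3}}{-68 + G}$ ($X{\left(G \right)} = \frac{2 G}{-68 + G} G^{2} = \frac{2 G^{3}}{-68 + G}$)
$B{\left(z,D \right)} = - 27 z$
$\left(-29983 - 21448\right) \left(X{\left(155 \right)} + B{\left(170,\sqrt{-45 - 82} \right)}\right) = \left(-29983 - 21448\right) \left(\frac{2 \cdot 155^{3}}{-68 + 155} - 4590\right) = - 51431 \left(2 \cdot 3723875 \cdot \frac{1}{87} - 4590\right) = - 51431 \left(\frac{7447750}{87} - 4590\right) = \left(-51431\right) \frac{7048420}{87} = - \frac{362507289020}{87}$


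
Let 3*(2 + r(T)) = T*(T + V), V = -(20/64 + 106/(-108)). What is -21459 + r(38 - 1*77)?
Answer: -9055885/432 ≈ -20963.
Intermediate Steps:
V = 289/432 (V = -(20*(1/64) + 106*(-1/108)) = -(5/16 - 53/54) = -1*(-289/432) = 289/432 ≈ 0.66898)
r(T) = -2 + T*(289/432 + T)/3 (r(T) = -2 + (T*(T + 289/432))/3 = -2 + (T*(289/432 + T))/3 = -2 + T*(289/432 + T)/3)
-21459 + r(38 - 1*77) = -21459 + (-2 + (38 - 1*77)²/3 + 289*(38 - 1*77)/1296) = -21459 + (-2 + (38 - 77)²/3 + 289*(38 - 77)/1296) = -21459 + (-2 + (⅓)*(-39)² + (289/1296)*(-39)) = -21459 + (-2 + (⅓)*1521 - 3757/432) = -21459 + (-2 + 507 - 3757/432) = -21459 + 214403/432 = -9055885/432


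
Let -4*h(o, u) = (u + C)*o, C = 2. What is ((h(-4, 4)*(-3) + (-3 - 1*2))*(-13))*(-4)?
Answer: -1196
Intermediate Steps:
h(o, u) = -o*(2 + u)/4 (h(o, u) = -(u + 2)*o/4 = -(2 + u)*o/4 = -o*(2 + u)/4)
((h(-4, 4)*(-3) + (-3 - 1*2))*(-13))*(-4) = ((-1/4*(-4)*(2 + 4)*(-3) + (-3 - 1*2))*(-13))*(-4) = ((-1/4*(-4)*6*(-3) + (-3 - 2))*(-13))*(-4) = ((6*(-3) - 5)*(-13))*(-4) = ((-18 - 5)*(-13))*(-4) = -23*(-13)*(-4) = 299*(-4) = -1196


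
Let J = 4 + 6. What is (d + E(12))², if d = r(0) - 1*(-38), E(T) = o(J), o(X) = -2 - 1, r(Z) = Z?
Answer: 1225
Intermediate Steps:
J = 10
o(X) = -3
E(T) = -3
d = 38 (d = 0 - 1*(-38) = 0 + 38 = 38)
(d + E(12))² = (38 - 3)² = 35² = 1225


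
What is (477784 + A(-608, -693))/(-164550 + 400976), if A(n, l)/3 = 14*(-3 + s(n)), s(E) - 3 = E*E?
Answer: 8001836/118213 ≈ 67.690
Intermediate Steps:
s(E) = 3 + E² (s(E) = 3 + E*E = 3 + E²)
A(n, l) = 42*n² (A(n, l) = 3*(14*(-3 + (3 + n²))) = 3*(14*n²) = 42*n²)
(477784 + A(-608, -693))/(-164550 + 400976) = (477784 + 42*(-608)²)/(-164550 + 400976) = (477784 + 42*369664)/236426 = (477784 + 15525888)*(1/236426) = 16003672*(1/236426) = 8001836/118213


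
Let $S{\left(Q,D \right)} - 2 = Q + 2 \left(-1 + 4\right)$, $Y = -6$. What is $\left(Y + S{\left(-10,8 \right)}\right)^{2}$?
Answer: $64$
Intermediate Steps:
$S{\left(Q,D \right)} = 8 + Q$ ($S{\left(Q,D \right)} = 2 + \left(Q + 2 \left(-1 + 4\right)\right) = 2 + \left(Q + 2 \cdot 3\right) = 2 + \left(Q + 6\right) = 2 + \left(6 + Q\right) = 8 + Q$)
$\left(Y + S{\left(-10,8 \right)}\right)^{2} = \left(-6 + \left(8 - 10\right)\right)^{2} = \left(-6 - 2\right)^{2} = \left(-8\right)^{2} = 64$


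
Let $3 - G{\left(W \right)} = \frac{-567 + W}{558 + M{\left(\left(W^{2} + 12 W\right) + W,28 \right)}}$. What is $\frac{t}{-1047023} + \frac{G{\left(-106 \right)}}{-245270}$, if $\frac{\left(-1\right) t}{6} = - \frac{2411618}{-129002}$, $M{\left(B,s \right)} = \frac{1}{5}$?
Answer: $\frac{2079947254789903}{23115162010428001055} \approx 8.9982 \cdot 10^{-5}$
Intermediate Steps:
$M{\left(B,s \right)} = \frac{1}{5}$
$t = - \frac{7234854}{64501}$ ($t = - 6 \left(- \frac{2411618}{-129002}\right) = - 6 \left(\left(-2411618\right) \left(- \frac{1}{129002}\right)\right) = \left(-6\right) \frac{1205809}{64501} = - \frac{7234854}{64501} \approx -112.17$)
$G{\left(W \right)} = \frac{11208}{2791} - \frac{5 W}{2791}$ ($G{\left(W \right)} = 3 - \frac{-567 + W}{558 + \frac{1}{5}} = 3 - \frac{-567 + W}{\frac{2791}{5}} = 3 - \left(-567 + W\right) \frac{5}{2791} = 3 - \left(- \frac{2835}{2791} + \frac{5 W}{2791}\right) = \frac{11208}{2791} - \frac{5 W}{2791}$)
$\frac{t}{-1047023} + \frac{G{\left(-106 \right)}}{-245270} = - \frac{7234854}{64501 \left(-1047023\right)} + \frac{\frac{11208}{2791} - - \frac{530}{2791}}{-245270} = \left(- \frac{7234854}{64501}\right) \left(- \frac{1}{1047023}\right) + \left(\frac{11208}{2791} + \frac{530}{2791}\right) \left(- \frac{1}{245270}\right) = \frac{7234854}{67534030523} + \frac{11738}{2791} \left(- \frac{1}{245270}\right) = \frac{7234854}{67534030523} - \frac{5869}{342274285} = \frac{2079947254789903}{23115162010428001055}$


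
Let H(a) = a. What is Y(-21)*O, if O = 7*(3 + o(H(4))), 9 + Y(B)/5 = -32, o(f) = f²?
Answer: -27265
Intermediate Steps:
Y(B) = -205 (Y(B) = -45 + 5*(-32) = -45 - 160 = -205)
O = 133 (O = 7*(3 + 4²) = 7*(3 + 16) = 7*19 = 133)
Y(-21)*O = -205*133 = -27265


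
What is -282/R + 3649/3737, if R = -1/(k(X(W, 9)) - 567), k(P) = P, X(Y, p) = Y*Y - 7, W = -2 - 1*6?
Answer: -537451691/3737 ≈ -1.4382e+5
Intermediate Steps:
W = -8 (W = -2 - 6 = -8)
X(Y, p) = -7 + Y² (X(Y, p) = Y² - 7 = -7 + Y²)
R = 1/510 (R = -1/((-7 + (-8)²) - 567) = -1/((-7 + 64) - 567) = -1/(57 - 567) = -1/(-510) = -1*(-1/510) = 1/510 ≈ 0.0019608)
-282/R + 3649/3737 = -282/1/510 + 3649/3737 = -282*510 + 3649*(1/3737) = -143820 + 3649/3737 = -537451691/3737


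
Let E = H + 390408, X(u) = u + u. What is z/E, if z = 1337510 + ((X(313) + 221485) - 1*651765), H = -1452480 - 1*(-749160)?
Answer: -56741/19557 ≈ -2.9013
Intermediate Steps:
X(u) = 2*u
H = -703320 (H = -1452480 + 749160 = -703320)
E = -312912 (E = -703320 + 390408 = -312912)
z = 907856 (z = 1337510 + ((2*313 + 221485) - 1*651765) = 1337510 + ((626 + 221485) - 651765) = 1337510 + (222111 - 651765) = 1337510 - 429654 = 907856)
z/E = 907856/(-312912) = 907856*(-1/312912) = -56741/19557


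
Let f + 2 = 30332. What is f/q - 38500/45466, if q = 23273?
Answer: 241486640/529065109 ≈ 0.45644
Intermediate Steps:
f = 30330 (f = -2 + 30332 = 30330)
f/q - 38500/45466 = 30330/23273 - 38500/45466 = 30330*(1/23273) - 38500*1/45466 = 30330/23273 - 19250/22733 = 241486640/529065109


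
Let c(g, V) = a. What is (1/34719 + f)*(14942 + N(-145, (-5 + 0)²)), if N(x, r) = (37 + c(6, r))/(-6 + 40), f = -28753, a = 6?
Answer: -518604073417/1207 ≈ -4.2966e+8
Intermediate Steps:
c(g, V) = 6
N(x, r) = 43/34 (N(x, r) = (37 + 6)/(-6 + 40) = 43/34)
(1/34719 + f)*(14942 + N(-145, (-5 + 0)²)) = (1/34719 - 28753)*(14942 + 43/34) = (1/34719 - 28753)*(508071/34) = -998275406/34719*508071/34 = -518604073417/1207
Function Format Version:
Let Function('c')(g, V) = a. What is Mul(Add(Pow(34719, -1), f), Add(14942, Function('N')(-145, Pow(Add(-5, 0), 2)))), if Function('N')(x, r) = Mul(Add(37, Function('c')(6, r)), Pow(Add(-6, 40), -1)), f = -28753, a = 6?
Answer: Rational(-518604073417, 1207) ≈ -4.2966e+8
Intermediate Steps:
Function('c')(g, V) = 6
Function('N')(x, r) = Rational(43, 34) (Function('N')(x, r) = Mul(Add(37, 6), Pow(Add(-6, 40), -1)) = Mul(43, Pow(34, -1)) = Mul(43, Rational(1, 34)) = Rational(43, 34))
Mul(Add(Pow(34719, -1), f), Add(14942, Function('N')(-145, Pow(Add(-5, 0), 2)))) = Mul(Add(Pow(34719, -1), -28753), Add(14942, Rational(43, 34))) = Mul(Add(Rational(1, 34719), -28753), Rational(508071, 34)) = Mul(Rational(-998275406, 34719), Rational(508071, 34)) = Rational(-518604073417, 1207)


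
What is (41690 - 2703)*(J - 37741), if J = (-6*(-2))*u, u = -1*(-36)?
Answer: -1454565983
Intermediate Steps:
u = 36
J = 432 (J = -6*(-2)*36 = 12*36 = 432)
(41690 - 2703)*(J - 37741) = (41690 - 2703)*(432 - 37741) = 38987*(-37309) = -1454565983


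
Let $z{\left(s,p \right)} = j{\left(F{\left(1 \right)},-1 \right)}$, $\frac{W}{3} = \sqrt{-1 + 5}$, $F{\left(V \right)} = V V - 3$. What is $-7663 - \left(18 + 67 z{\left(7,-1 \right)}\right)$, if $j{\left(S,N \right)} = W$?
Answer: $-8083$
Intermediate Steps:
$F{\left(V \right)} = -3 + V^{2}$ ($F{\left(V \right)} = V^{2} - 3 = -3 + V^{2}$)
$W = 6$ ($W = 3 \sqrt{-1 + 5} = 3 \sqrt{4} = 3 \cdot 2 = 6$)
$j{\left(S,N \right)} = 6$
$z{\left(s,p \right)} = 6$
$-7663 - \left(18 + 67 z{\left(7,-1 \right)}\right) = -7663 - 420 = -8083$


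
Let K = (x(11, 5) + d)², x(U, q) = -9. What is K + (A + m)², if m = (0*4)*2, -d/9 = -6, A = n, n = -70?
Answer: 6925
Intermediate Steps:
A = -70
d = 54 (d = -9*(-6) = 54)
m = 0 (m = 0*2 = 0)
K = 2025 (K = (-9 + 54)² = 45² = 2025)
K + (A + m)² = 2025 + (-70 + 0)² = 2025 + (-70)² = 2025 + 4900 = 6925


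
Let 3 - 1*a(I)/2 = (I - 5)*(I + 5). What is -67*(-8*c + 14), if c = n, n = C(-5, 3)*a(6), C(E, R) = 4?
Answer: -35242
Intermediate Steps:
a(I) = 6 - 2*(-5 + I)*(5 + I) (a(I) = 6 - 2*(I - 5)*(I + 5) = 6 - 2*(-5 + I)*(5 + I))
n = -64 (n = 4*(56 - 2*6²) = 4*(56 - 2*36) = 4*(56 - 72) = 4*(-16) = -64)
c = -64
-67*(-8*c + 14) = -67*(-8*(-64) + 14) = -67*(512 + 14) = -67*526 = -35242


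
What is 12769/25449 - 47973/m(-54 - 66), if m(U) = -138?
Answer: 407542333/1170654 ≈ 348.13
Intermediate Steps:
12769/25449 - 47973/m(-54 - 66) = 12769/25449 - 47973/(-138) = 12769*(1/25449) - 47973*(-1/138) = 12769/25449 + 15991/46 = 407542333/1170654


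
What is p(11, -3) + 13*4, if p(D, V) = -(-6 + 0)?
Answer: 58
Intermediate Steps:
p(D, V) = 6 (p(D, V) = -1*(-6) = 6)
p(11, -3) + 13*4 = 6 + 13*4 = 6 + 52 = 58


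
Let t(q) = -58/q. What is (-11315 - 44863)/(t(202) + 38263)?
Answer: -945663/644089 ≈ -1.4682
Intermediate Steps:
(-11315 - 44863)/(t(202) + 38263) = (-11315 - 44863)/(-58/202 + 38263) = -56178/(-58*1/202 + 38263) = -56178/(-29/101 + 38263) = -56178/3864534/101 = -56178*101/3864534 = -945663/644089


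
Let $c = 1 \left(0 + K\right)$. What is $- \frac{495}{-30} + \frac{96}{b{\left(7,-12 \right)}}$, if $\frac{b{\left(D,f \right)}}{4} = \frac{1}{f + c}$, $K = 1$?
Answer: $- \frac{495}{2} \approx -247.5$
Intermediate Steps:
$c = 1$ ($c = 1 \left(0 + 1\right) = 1 \cdot 1 = 1$)
$b{\left(D,f \right)} = \frac{4}{1 + f}$ ($b{\left(D,f \right)} = \frac{4}{f + 1} = \frac{4}{1 + f}$)
$- \frac{495}{-30} + \frac{96}{b{\left(7,-12 \right)}} = - \frac{495}{-30} + \frac{96}{4 \frac{1}{1 - 12}} = \left(-495\right) \left(- \frac{1}{30}\right) + \frac{96}{4 \frac{1}{-11}} = \frac{33}{2} + \frac{96}{4 \left(- \frac{1}{11}\right)} = \frac{33}{2} + \frac{96}{- \frac{4}{11}} = \frac{33}{2} + 96 \left(- \frac{11}{4}\right) = \frac{33}{2} - 264 = - \frac{495}{2}$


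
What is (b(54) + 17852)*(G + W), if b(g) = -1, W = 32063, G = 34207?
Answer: 1182985770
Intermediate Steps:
(b(54) + 17852)*(G + W) = (-1 + 17852)*(34207 + 32063) = 17851*66270 = 1182985770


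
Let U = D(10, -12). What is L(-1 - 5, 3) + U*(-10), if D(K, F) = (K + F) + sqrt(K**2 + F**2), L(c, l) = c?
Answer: 14 - 20*sqrt(61) ≈ -142.21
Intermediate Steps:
D(K, F) = F + K + sqrt(F**2 + K**2) (D(K, F) = (F + K) + sqrt(F**2 + K**2) = F + K + sqrt(F**2 + K**2))
U = -2 + 2*sqrt(61) (U = -12 + 10 + sqrt((-12)**2 + 10**2) = -12 + 10 + sqrt(144 + 100) = -12 + 10 + sqrt(244) = -12 + 10 + 2*sqrt(61) = -2 + 2*sqrt(61) ≈ 13.620)
L(-1 - 5, 3) + U*(-10) = (-1 - 5) + (-2 + 2*sqrt(61))*(-10) = -6 + (20 - 20*sqrt(61)) = 14 - 20*sqrt(61)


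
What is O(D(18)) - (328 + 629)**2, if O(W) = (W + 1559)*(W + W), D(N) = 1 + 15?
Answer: -865449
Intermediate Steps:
D(N) = 16
O(W) = 2*W*(1559 + W) (O(W) = (1559 + W)*(2*W) = 2*W*(1559 + W))
O(D(18)) - (328 + 629)**2 = 2*16*(1559 + 16) - (328 + 629)**2 = 2*16*1575 - 1*957**2 = 50400 - 1*915849 = 50400 - 915849 = -865449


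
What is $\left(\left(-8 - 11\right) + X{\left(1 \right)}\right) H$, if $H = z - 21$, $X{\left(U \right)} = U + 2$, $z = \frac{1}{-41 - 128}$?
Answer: $\frac{56800}{169} \approx 336.09$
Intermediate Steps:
$z = - \frac{1}{169}$ ($z = \frac{1}{-169} = - \frac{1}{169} \approx -0.0059172$)
$X{\left(U \right)} = 2 + U$
$H = - \frac{3550}{169}$ ($H = - \frac{1}{169} - 21 = - \frac{3550}{169} \approx -21.006$)
$\left(\left(-8 - 11\right) + X{\left(1 \right)}\right) H = \left(\left(-8 - 11\right) + \left(2 + 1\right)\right) \left(- \frac{3550}{169}\right) = \left(-19 + 3\right) \left(- \frac{3550}{169}\right) = \left(-16\right) \left(- \frac{3550}{169}\right) = \frac{56800}{169}$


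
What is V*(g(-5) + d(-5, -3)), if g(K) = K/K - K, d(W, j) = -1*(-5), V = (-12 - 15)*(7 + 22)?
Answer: -8613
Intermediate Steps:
V = -783 (V = -27*29 = -783)
d(W, j) = 5
g(K) = 1 - K
V*(g(-5) + d(-5, -3)) = -783*((1 - 1*(-5)) + 5) = -783*((1 + 5) + 5) = -783*(6 + 5) = -783*11 = -8613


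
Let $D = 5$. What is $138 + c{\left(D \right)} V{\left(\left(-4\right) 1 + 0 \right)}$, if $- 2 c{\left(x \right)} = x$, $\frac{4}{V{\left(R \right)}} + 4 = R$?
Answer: $\frac{557}{4} \approx 139.25$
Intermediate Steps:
$V{\left(R \right)} = \frac{4}{-4 + R}$
$c{\left(x \right)} = - \frac{x}{2}$
$138 + c{\left(D \right)} V{\left(\left(-4\right) 1 + 0 \right)} = 138 + \left(- \frac{1}{2}\right) 5 \frac{4}{-4 + \left(\left(-4\right) 1 + 0\right)} = 138 - \frac{5 \frac{4}{-4 + \left(-4 + 0\right)}}{2} = 138 - \frac{5 \frac{4}{-4 - 4}}{2} = 138 - \frac{5 \frac{4}{-8}}{2} = 138 - \frac{5 \cdot 4 \left(- \frac{1}{8}\right)}{2} = 138 - - \frac{5}{4} = 138 + \frac{5}{4} = \frac{557}{4}$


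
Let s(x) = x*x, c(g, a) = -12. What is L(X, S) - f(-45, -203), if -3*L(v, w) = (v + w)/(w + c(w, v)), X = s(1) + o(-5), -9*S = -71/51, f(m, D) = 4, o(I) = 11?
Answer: -59665/16311 ≈ -3.6580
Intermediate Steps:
s(x) = x**2
S = 71/459 (S = -(-71)/(9*51) = -1/9*(-71/51) = 71/459 ≈ 0.15468)
X = 12 (X = 1**2 + 11 = 1 + 11 = 12)
L(v, w) = -(v + w)/(3*(-12 + w)) (L(v, w) = -(v + w)/(3*(w - 12)) = -(v + w)/(3*(-12 + w)))
L(X, S) - f(-45, -203) = (-1*12 - 1*71/459)/(3*(-12 + 71/459)) - 1*4 = (-12 - 71/459)/(3*(-5437/459)) - 4 = (1/3)*(-459/5437)*(-5579/459) - 4 = 5579/16311 - 4 = -59665/16311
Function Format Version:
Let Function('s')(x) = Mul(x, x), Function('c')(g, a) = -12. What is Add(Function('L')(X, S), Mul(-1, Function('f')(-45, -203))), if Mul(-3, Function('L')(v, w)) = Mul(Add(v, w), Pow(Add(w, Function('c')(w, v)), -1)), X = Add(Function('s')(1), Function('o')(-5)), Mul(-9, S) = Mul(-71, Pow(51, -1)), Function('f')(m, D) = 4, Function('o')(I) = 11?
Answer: Rational(-59665, 16311) ≈ -3.6580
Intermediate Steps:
Function('s')(x) = Pow(x, 2)
S = Rational(71, 459) (S = Mul(Rational(-1, 9), Mul(-71, Pow(51, -1))) = Mul(Rational(-1, 9), Mul(-71, Rational(1, 51))) = Mul(Rational(-1, 9), Rational(-71, 51)) = Rational(71, 459) ≈ 0.15468)
X = 12 (X = Add(Pow(1, 2), 11) = Add(1, 11) = 12)
Function('L')(v, w) = Mul(Rational(-1, 3), Pow(Add(-12, w), -1), Add(v, w)) (Function('L')(v, w) = Mul(Rational(-1, 3), Mul(Add(v, w), Pow(Add(w, -12), -1))) = Mul(Rational(-1, 3), Mul(Add(v, w), Pow(Add(-12, w), -1))) = Mul(Rational(-1, 3), Mul(Pow(Add(-12, w), -1), Add(v, w))) = Mul(Rational(-1, 3), Pow(Add(-12, w), -1), Add(v, w)))
Add(Function('L')(X, S), Mul(-1, Function('f')(-45, -203))) = Add(Mul(Rational(1, 3), Pow(Add(-12, Rational(71, 459)), -1), Add(Mul(-1, 12), Mul(-1, Rational(71, 459)))), Mul(-1, 4)) = Add(Mul(Rational(1, 3), Pow(Rational(-5437, 459), -1), Add(-12, Rational(-71, 459))), -4) = Add(Mul(Rational(1, 3), Rational(-459, 5437), Rational(-5579, 459)), -4) = Add(Rational(5579, 16311), -4) = Rational(-59665, 16311)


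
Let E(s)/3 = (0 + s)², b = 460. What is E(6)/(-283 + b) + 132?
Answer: 7824/59 ≈ 132.61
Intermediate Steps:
E(s) = 3*s² (E(s) = 3*(0 + s)² = 3*s²)
E(6)/(-283 + b) + 132 = (3*6²)/(-283 + 460) + 132 = (3*36)/177 + 132 = 108*(1/177) + 132 = 36/59 + 132 = 7824/59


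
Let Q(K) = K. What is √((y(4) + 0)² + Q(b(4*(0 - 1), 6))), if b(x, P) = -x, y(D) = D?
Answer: 2*√5 ≈ 4.4721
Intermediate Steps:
√((y(4) + 0)² + Q(b(4*(0 - 1), 6))) = √((4 + 0)² - 4*(0 - 1)) = √(4² - 4*(-1)) = √(16 - 1*(-4)) = √(16 + 4) = √20 = 2*√5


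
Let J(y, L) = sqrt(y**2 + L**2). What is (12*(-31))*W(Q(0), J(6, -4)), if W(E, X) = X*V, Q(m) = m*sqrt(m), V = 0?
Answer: 0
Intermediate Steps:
Q(m) = m**(3/2)
J(y, L) = sqrt(L**2 + y**2)
W(E, X) = 0 (W(E, X) = X*0 = 0)
(12*(-31))*W(Q(0), J(6, -4)) = (12*(-31))*0 = -372*0 = 0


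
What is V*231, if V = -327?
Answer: -75537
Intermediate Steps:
V*231 = -327*231 = -75537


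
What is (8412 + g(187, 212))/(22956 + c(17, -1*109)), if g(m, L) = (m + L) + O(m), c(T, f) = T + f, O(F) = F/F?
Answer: 2203/5716 ≈ 0.38541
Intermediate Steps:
O(F) = 1
g(m, L) = 1 + L + m (g(m, L) = (m + L) + 1 = (L + m) + 1 = 1 + L + m)
(8412 + g(187, 212))/(22956 + c(17, -1*109)) = (8412 + (1 + 212 + 187))/(22956 + (17 - 1*109)) = (8412 + 400)/(22956 + (17 - 109)) = 8812/(22956 - 92) = 8812/22864 = 8812*(1/22864) = 2203/5716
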